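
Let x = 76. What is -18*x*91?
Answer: -124488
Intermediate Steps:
-18*x*91 = -18*76*91 = -1368*91 = -124488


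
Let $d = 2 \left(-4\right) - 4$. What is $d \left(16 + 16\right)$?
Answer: $-384$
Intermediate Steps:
$d = -12$ ($d = -8 - 4 = -12$)
$d \left(16 + 16\right) = - 12 \left(16 + 16\right) = \left(-12\right) 32 = -384$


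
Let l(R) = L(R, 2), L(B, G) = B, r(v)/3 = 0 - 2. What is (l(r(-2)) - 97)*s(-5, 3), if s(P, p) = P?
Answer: 515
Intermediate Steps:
r(v) = -6 (r(v) = 3*(0 - 2) = 3*(-2) = -6)
l(R) = R
(l(r(-2)) - 97)*s(-5, 3) = (-6 - 97)*(-5) = -103*(-5) = 515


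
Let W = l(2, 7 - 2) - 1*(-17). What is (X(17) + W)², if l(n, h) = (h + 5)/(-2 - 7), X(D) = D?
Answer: 87616/81 ≈ 1081.7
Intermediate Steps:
l(n, h) = -5/9 - h/9 (l(n, h) = (5 + h)/(-9) = (5 + h)*(-⅑) = -5/9 - h/9)
W = 143/9 (W = (-5/9 - (7 - 2)/9) - 1*(-17) = (-5/9 - ⅑*5) + 17 = (-5/9 - 5/9) + 17 = -10/9 + 17 = 143/9 ≈ 15.889)
(X(17) + W)² = (17 + 143/9)² = (296/9)² = 87616/81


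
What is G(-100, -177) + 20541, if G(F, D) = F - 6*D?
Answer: 21503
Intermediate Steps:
G(-100, -177) + 20541 = (-100 - 6*(-177)) + 20541 = (-100 + 1062) + 20541 = 962 + 20541 = 21503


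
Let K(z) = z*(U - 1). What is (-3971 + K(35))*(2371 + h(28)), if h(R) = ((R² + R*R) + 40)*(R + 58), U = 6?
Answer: -533941564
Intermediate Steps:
h(R) = (40 + 2*R²)*(58 + R) (h(R) = ((R² + R²) + 40)*(58 + R) = (2*R² + 40)*(58 + R) = (40 + 2*R²)*(58 + R))
K(z) = 5*z (K(z) = z*(6 - 1) = z*5 = 5*z)
(-3971 + K(35))*(2371 + h(28)) = (-3971 + 5*35)*(2371 + (2320 + 2*28³ + 40*28 + 116*28²)) = (-3971 + 175)*(2371 + (2320 + 2*21952 + 1120 + 116*784)) = -3796*(2371 + (2320 + 43904 + 1120 + 90944)) = -3796*(2371 + 138288) = -3796*140659 = -533941564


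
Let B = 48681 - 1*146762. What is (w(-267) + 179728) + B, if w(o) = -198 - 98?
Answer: 81351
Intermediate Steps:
w(o) = -296
B = -98081 (B = 48681 - 146762 = -98081)
(w(-267) + 179728) + B = (-296 + 179728) - 98081 = 179432 - 98081 = 81351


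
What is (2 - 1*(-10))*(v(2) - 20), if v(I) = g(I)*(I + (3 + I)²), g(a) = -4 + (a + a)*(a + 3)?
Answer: 4944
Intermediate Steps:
g(a) = -4 + 2*a*(3 + a) (g(a) = -4 + (2*a)*(3 + a) = -4 + 2*a*(3 + a))
v(I) = (I + (3 + I)²)*(-4 + 2*I² + 6*I) (v(I) = (-4 + 2*I² + 6*I)*(I + (3 + I)²) = (I + (3 + I)²)*(-4 + 2*I² + 6*I))
(2 - 1*(-10))*(v(2) - 20) = (2 - 1*(-10))*(2*(2 + (3 + 2)²)*(-2 + 2² + 3*2) - 20) = (2 + 10)*(2*(2 + 5²)*(-2 + 4 + 6) - 20) = 12*(2*(2 + 25)*8 - 20) = 12*(2*27*8 - 20) = 12*(432 - 20) = 12*412 = 4944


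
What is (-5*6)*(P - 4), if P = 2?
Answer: 60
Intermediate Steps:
(-5*6)*(P - 4) = (-5*6)*(2 - 4) = -30*(-2) = 60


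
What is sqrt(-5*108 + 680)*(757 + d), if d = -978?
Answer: -442*sqrt(35) ≈ -2614.9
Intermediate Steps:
sqrt(-5*108 + 680)*(757 + d) = sqrt(-5*108 + 680)*(757 - 978) = sqrt(-540 + 680)*(-221) = sqrt(140)*(-221) = (2*sqrt(35))*(-221) = -442*sqrt(35)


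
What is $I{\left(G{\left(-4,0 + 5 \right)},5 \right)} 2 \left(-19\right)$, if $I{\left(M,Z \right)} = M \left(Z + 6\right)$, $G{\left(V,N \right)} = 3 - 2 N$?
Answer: $2926$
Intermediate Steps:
$I{\left(M,Z \right)} = M \left(6 + Z\right)$
$I{\left(G{\left(-4,0 + 5 \right)},5 \right)} 2 \left(-19\right) = \left(3 - 2 \left(0 + 5\right)\right) \left(6 + 5\right) 2 \left(-19\right) = \left(3 - 10\right) 11 \cdot 2 \left(-19\right) = \left(-7\right) 11 \cdot 2 \left(-19\right) = \left(-77\right) 2 \left(-19\right) = \left(-154\right) \left(-19\right) = 2926$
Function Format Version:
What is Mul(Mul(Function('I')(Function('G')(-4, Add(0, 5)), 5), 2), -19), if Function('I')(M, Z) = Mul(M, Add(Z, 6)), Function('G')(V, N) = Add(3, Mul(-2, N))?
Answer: 2926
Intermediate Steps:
Function('I')(M, Z) = Mul(M, Add(6, Z))
Mul(Mul(Function('I')(Function('G')(-4, Add(0, 5)), 5), 2), -19) = Mul(Mul(Mul(Add(3, Mul(-2, Add(0, 5))), Add(6, 5)), 2), -19) = Mul(Mul(Mul(Add(3, Mul(-2, 5)), 11), 2), -19) = Mul(Mul(Mul(Add(3, -10), 11), 2), -19) = Mul(Mul(Mul(-7, 11), 2), -19) = Mul(Mul(-77, 2), -19) = Mul(-154, -19) = 2926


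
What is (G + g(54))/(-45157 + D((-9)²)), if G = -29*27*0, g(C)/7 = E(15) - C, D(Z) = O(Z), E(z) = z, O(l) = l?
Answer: 273/45076 ≈ 0.0060564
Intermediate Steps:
D(Z) = Z
g(C) = 105 - 7*C (g(C) = 7*(15 - C) = 105 - 7*C)
G = 0 (G = -783*0 = 0)
(G + g(54))/(-45157 + D((-9)²)) = (0 + (105 - 7*54))/(-45157 + (-9)²) = (0 + (105 - 378))/(-45157 + 81) = (0 - 273)/(-45076) = -273*(-1/45076) = 273/45076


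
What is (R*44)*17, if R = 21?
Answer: 15708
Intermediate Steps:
(R*44)*17 = (21*44)*17 = 924*17 = 15708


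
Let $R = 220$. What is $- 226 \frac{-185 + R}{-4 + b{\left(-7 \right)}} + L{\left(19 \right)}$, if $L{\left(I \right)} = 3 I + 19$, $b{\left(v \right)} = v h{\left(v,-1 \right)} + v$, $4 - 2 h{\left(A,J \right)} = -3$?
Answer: $\frac{21216}{71} \approx 298.82$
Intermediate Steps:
$h{\left(A,J \right)} = \frac{7}{2}$ ($h{\left(A,J \right)} = 2 - - \frac{3}{2} = 2 + \frac{3}{2} = \frac{7}{2}$)
$b{\left(v \right)} = \frac{9 v}{2}$ ($b{\left(v \right)} = v \frac{7}{2} + v = \frac{7 v}{2} + v = \frac{9 v}{2}$)
$L{\left(I \right)} = 19 + 3 I$
$- 226 \frac{-185 + R}{-4 + b{\left(-7 \right)}} + L{\left(19 \right)} = - 226 \frac{-185 + 220}{-4 + \frac{9}{2} \left(-7\right)} + \left(19 + 3 \cdot 19\right) = - 226 \frac{35}{-4 - \frac{63}{2}} + \left(19 + 57\right) = - 226 \frac{35}{- \frac{71}{2}} + 76 = - 226 \cdot 35 \left(- \frac{2}{71}\right) + 76 = \left(-226\right) \left(- \frac{70}{71}\right) + 76 = \frac{15820}{71} + 76 = \frac{21216}{71}$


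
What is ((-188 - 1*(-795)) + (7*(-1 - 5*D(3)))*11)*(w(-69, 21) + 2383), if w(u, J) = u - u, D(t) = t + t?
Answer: -4241740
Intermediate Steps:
D(t) = 2*t
w(u, J) = 0
((-188 - 1*(-795)) + (7*(-1 - 5*D(3)))*11)*(w(-69, 21) + 2383) = ((-188 - 1*(-795)) + (7*(-1 - 10*3))*11)*(0 + 2383) = ((-188 + 795) + (7*(-1 - 5*6))*11)*2383 = (607 + (7*(-1 - 30))*11)*2383 = (607 + (7*(-31))*11)*2383 = (607 - 217*11)*2383 = (607 - 2387)*2383 = -1780*2383 = -4241740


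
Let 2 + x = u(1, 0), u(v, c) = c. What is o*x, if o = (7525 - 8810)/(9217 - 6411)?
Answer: 1285/1403 ≈ 0.91589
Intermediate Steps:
x = -2 (x = -2 + 0 = -2)
o = -1285/2806 ≈ -0.45795
o*x = -1285/2806*(-2) = 1285/1403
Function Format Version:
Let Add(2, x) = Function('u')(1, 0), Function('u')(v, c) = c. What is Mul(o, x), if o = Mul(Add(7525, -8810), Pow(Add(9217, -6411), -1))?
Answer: Rational(1285, 1403) ≈ 0.91589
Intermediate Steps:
x = -2 (x = Add(-2, 0) = -2)
o = Rational(-1285, 2806) (o = Mul(-1285, Pow(2806, -1)) = Mul(-1285, Rational(1, 2806)) = Rational(-1285, 2806) ≈ -0.45795)
Mul(o, x) = Mul(Rational(-1285, 2806), -2) = Rational(1285, 1403)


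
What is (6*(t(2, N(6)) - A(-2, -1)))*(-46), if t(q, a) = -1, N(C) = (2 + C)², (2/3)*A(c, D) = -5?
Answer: -1794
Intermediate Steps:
A(c, D) = -15/2 (A(c, D) = (3/2)*(-5) = -15/2)
(6*(t(2, N(6)) - A(-2, -1)))*(-46) = (6*(-1 - 1*(-15/2)))*(-46) = (6*(-1 + 15/2))*(-46) = (6*(13/2))*(-46) = 39*(-46) = -1794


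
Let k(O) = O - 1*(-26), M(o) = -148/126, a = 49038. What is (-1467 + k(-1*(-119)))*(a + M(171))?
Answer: -4084081040/63 ≈ -6.4827e+7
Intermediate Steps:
M(o) = -74/63 (M(o) = -148*1/126 = -74/63)
k(O) = 26 + O (k(O) = O + 26 = 26 + O)
(-1467 + k(-1*(-119)))*(a + M(171)) = (-1467 + (26 - 1*(-119)))*(49038 - 74/63) = (-1467 + (26 + 119))*(3089320/63) = (-1467 + 145)*(3089320/63) = -1322*3089320/63 = -4084081040/63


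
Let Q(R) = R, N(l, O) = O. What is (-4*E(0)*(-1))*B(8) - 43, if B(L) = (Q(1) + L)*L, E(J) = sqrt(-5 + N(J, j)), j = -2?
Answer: -43 + 288*I*sqrt(7) ≈ -43.0 + 761.98*I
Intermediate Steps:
E(J) = I*sqrt(7) (E(J) = sqrt(-5 - 2) = sqrt(-7) = I*sqrt(7))
B(L) = L*(1 + L) (B(L) = (1 + L)*L = L*(1 + L))
(-4*E(0)*(-1))*B(8) - 43 = (-4*I*sqrt(7)*(-1))*(8*(1 + 8)) - 43 = (-4*I*sqrt(7)*(-1))*(8*9) - 43 = (4*I*sqrt(7))*72 - 43 = 288*I*sqrt(7) - 43 = -43 + 288*I*sqrt(7)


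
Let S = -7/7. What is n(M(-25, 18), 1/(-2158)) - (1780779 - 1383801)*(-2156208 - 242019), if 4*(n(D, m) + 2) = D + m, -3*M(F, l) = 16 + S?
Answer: 8218038266279737/8632 ≈ 9.5204e+11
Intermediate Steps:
S = -1 (S = -7*⅐ = -1)
M(F, l) = -5 (M(F, l) = -(16 - 1)/3 = -⅓*15 = -5)
n(D, m) = -2 + D/4 + m/4 (n(D, m) = -2 + (D + m)/4 = -2 + (D/4 + m/4) = -2 + D/4 + m/4)
n(M(-25, 18), 1/(-2158)) - (1780779 - 1383801)*(-2156208 - 242019) = (-2 + (¼)*(-5) + (¼)/(-2158)) - (1780779 - 1383801)*(-2156208 - 242019) = (-2 - 5/4 + (¼)*(-1/2158)) - 396978*(-2398227) = (-2 - 5/4 - 1/8632) - 1*(-952043358006) = -28055/8632 + 952043358006 = 8218038266279737/8632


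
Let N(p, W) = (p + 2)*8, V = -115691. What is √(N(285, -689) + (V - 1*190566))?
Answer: I*√303961 ≈ 551.33*I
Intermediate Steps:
N(p, W) = 16 + 8*p (N(p, W) = (2 + p)*8 = 16 + 8*p)
√(N(285, -689) + (V - 1*190566)) = √((16 + 8*285) + (-115691 - 1*190566)) = √((16 + 2280) + (-115691 - 190566)) = √(2296 - 306257) = √(-303961) = I*√303961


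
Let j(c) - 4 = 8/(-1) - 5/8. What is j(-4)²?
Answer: 1369/64 ≈ 21.391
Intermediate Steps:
j(c) = -37/8 (j(c) = 4 + (8/(-1) - 5/8) = 4 + (8*(-1) - 5*⅛) = 4 + (-8 - 5/8) = 4 - 69/8 = -37/8)
j(-4)² = (-37/8)² = 1369/64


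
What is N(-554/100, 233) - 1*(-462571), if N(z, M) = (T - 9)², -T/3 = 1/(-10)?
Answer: 46264669/100 ≈ 4.6265e+5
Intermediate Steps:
T = 3/10 (T = -3/(-10) = -3*(-⅒) = 3/10 ≈ 0.30000)
N(z, M) = 7569/100 (N(z, M) = (3/10 - 9)² = (-87/10)² = 7569/100)
N(-554/100, 233) - 1*(-462571) = 7569/100 - 1*(-462571) = 7569/100 + 462571 = 46264669/100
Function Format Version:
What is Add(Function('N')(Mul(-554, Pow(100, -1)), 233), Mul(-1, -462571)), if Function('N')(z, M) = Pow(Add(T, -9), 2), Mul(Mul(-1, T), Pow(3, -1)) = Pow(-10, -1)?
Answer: Rational(46264669, 100) ≈ 4.6265e+5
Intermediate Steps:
T = Rational(3, 10) (T = Mul(-3, Pow(-10, -1)) = Mul(-3, Rational(-1, 10)) = Rational(3, 10) ≈ 0.30000)
Function('N')(z, M) = Rational(7569, 100) (Function('N')(z, M) = Pow(Add(Rational(3, 10), -9), 2) = Pow(Rational(-87, 10), 2) = Rational(7569, 100))
Add(Function('N')(Mul(-554, Pow(100, -1)), 233), Mul(-1, -462571)) = Add(Rational(7569, 100), Mul(-1, -462571)) = Add(Rational(7569, 100), 462571) = Rational(46264669, 100)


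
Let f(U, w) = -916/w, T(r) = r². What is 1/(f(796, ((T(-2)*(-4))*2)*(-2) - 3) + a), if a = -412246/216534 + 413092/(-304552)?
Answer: -502837203606/9190167189701 ≈ -0.054715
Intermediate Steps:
a = -26874850865/8243232846 (a = -412246*1/216534 + 413092*(-1/304552) = -206123/108267 - 103273/76138 = -26874850865/8243232846 ≈ -3.2602)
1/(f(796, ((T(-2)*(-4))*2)*(-2) - 3) + a) = 1/(-916/((((-2)²*(-4))*2)*(-2) - 3) - 26874850865/8243232846) = 1/(-916/(((4*(-4))*2)*(-2) - 3) - 26874850865/8243232846) = 1/(-916/(-16*2*(-2) - 3) - 26874850865/8243232846) = 1/(-916/(-32*(-2) - 3) - 26874850865/8243232846) = 1/(-916/(64 - 3) - 26874850865/8243232846) = 1/(-916/61 - 26874850865/8243232846) = 1/(-9190167189701/502837203606) = -502837203606/9190167189701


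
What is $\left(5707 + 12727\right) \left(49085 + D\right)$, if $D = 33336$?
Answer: $1519348714$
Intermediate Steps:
$\left(5707 + 12727\right) \left(49085 + D\right) = \left(5707 + 12727\right) \left(49085 + 33336\right) = 18434 \cdot 82421 = 1519348714$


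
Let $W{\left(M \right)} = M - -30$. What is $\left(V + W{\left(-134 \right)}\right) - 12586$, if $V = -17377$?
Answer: $-30067$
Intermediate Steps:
$W{\left(M \right)} = 30 + M$ ($W{\left(M \right)} = M + \left(-40 + 70\right) = M + 30 = 30 + M$)
$\left(V + W{\left(-134 \right)}\right) - 12586 = \left(-17377 + \left(30 - 134\right)\right) - 12586 = \left(-17377 - 104\right) - 12586 = -17481 - 12586 = -30067$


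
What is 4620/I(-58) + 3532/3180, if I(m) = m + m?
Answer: -892618/23055 ≈ -38.717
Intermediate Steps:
I(m) = 2*m
4620/I(-58) + 3532/3180 = 4620/((2*(-58))) + 3532/3180 = 4620/(-116) + 3532*(1/3180) = 4620*(-1/116) + 883/795 = -1155/29 + 883/795 = -892618/23055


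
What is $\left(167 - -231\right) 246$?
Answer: $97908$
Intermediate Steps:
$\left(167 - -231\right) 246 = \left(167 + 231\right) 246 = 398 \cdot 246 = 97908$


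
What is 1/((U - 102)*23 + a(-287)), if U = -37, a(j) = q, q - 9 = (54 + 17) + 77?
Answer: -1/3040 ≈ -0.00032895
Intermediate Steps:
q = 157 (q = 9 + ((54 + 17) + 77) = 9 + (71 + 77) = 9 + 148 = 157)
a(j) = 157
1/((U - 102)*23 + a(-287)) = 1/((-37 - 102)*23 + 157) = 1/(-139*23 + 157) = 1/(-3197 + 157) = 1/(-3040) = -1/3040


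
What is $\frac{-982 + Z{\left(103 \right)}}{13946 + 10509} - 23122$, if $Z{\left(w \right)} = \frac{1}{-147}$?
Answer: $- \frac{16624215065}{718977} \approx -23122.0$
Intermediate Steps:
$Z{\left(w \right)} = - \frac{1}{147}$
$\frac{-982 + Z{\left(103 \right)}}{13946 + 10509} - 23122 = \frac{-982 - \frac{1}{147}}{13946 + 10509} - 23122 = - \frac{144355}{147 \cdot 24455} - 23122 = \left(- \frac{144355}{147}\right) \frac{1}{24455} - 23122 = - \frac{28871}{718977} - 23122 = - \frac{16624215065}{718977}$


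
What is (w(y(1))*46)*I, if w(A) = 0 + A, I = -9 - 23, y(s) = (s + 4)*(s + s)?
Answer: -14720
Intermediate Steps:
y(s) = 2*s*(4 + s) (y(s) = (4 + s)*(2*s) = 2*s*(4 + s))
I = -32
w(A) = A
(w(y(1))*46)*I = ((2*1*(4 + 1))*46)*(-32) = ((2*1*5)*46)*(-32) = (10*46)*(-32) = 460*(-32) = -14720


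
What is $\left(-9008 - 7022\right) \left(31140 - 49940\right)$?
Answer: $301364000$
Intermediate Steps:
$\left(-9008 - 7022\right) \left(31140 - 49940\right) = \left(-16030\right) \left(-18800\right) = 301364000$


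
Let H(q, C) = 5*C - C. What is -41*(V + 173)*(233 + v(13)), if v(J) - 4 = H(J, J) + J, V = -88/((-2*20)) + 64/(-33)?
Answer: -353976616/165 ≈ -2.1453e+6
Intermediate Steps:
H(q, C) = 4*C
V = 43/165 (V = -88/(-40) + 64*(-1/33) = -88*(-1/40) - 64/33 = 11/5 - 64/33 = 43/165 ≈ 0.26061)
v(J) = 4 + 5*J (v(J) = 4 + (4*J + J) = 4 + 5*J)
-41*(V + 173)*(233 + v(13)) = -41*(43/165 + 173)*(233 + (4 + 5*13)) = -1172108*(233 + (4 + 65))/165 = -1172108*(233 + 69)/165 = -1172108*302/165 = -41*8633576/165 = -353976616/165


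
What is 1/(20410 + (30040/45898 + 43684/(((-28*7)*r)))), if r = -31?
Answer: 34859531/711756469119 ≈ 4.8977e-5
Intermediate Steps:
1/(20410 + (30040/45898 + 43684/(((-28*7)*r)))) = 1/(20410 + (30040/45898 + 43684/((-28*7*(-31))))) = 1/(20410 + (30040*(1/45898) + 43684/((-196*(-31))))) = 1/(20410 + (15020/22949 + 43684/6076)) = 1/(20410 + (15020/22949 + 43684*(1/6076))) = 1/(20410 + (15020/22949 + 10921/1519)) = 1/(20410 + 273441409/34859531) = 1/(711756469119/34859531) = 34859531/711756469119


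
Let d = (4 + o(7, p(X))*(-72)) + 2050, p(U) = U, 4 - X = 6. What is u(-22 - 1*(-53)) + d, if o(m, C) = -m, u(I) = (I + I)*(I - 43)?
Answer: 1814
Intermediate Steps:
X = -2 (X = 4 - 1*6 = 4 - 6 = -2)
u(I) = 2*I*(-43 + I) (u(I) = (2*I)*(-43 + I) = 2*I*(-43 + I))
d = 2558 (d = (4 - 1*7*(-72)) + 2050 = (4 - 7*(-72)) + 2050 = (4 + 504) + 2050 = 508 + 2050 = 2558)
u(-22 - 1*(-53)) + d = 2*(-22 - 1*(-53))*(-43 + (-22 - 1*(-53))) + 2558 = 2*(-22 + 53)*(-43 + (-22 + 53)) + 2558 = 2*31*(-43 + 31) + 2558 = 2*31*(-12) + 2558 = -744 + 2558 = 1814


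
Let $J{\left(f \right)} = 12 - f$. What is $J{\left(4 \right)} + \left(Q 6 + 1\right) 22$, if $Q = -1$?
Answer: $-102$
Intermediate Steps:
$J{\left(4 \right)} + \left(Q 6 + 1\right) 22 = \left(12 - 4\right) + \left(\left(-1\right) 6 + 1\right) 22 = \left(12 - 4\right) + \left(-6 + 1\right) 22 = 8 - 110 = -102$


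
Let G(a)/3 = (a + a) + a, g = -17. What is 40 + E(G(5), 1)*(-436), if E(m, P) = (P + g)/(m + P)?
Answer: 4408/23 ≈ 191.65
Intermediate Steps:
G(a) = 9*a (G(a) = 3*((a + a) + a) = 3*(2*a + a) = 3*(3*a) = 9*a)
E(m, P) = (-17 + P)/(P + m) (E(m, P) = (P - 17)/(m + P) = (-17 + P)/(P + m))
40 + E(G(5), 1)*(-436) = 40 + ((-17 + 1)/(1 + 9*5))*(-436) = 40 + (-16/(1 + 45))*(-436) = 40 + (-16/46)*(-436) = 40 + ((1/46)*(-16))*(-436) = 40 - 8/23*(-436) = 40 + 3488/23 = 4408/23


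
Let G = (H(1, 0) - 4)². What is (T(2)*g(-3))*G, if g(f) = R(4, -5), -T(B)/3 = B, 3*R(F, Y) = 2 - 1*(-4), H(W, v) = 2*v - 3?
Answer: -588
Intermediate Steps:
H(W, v) = -3 + 2*v
R(F, Y) = 2 (R(F, Y) = (2 - 1*(-4))/3 = (2 + 4)/3 = (⅓)*6 = 2)
T(B) = -3*B
g(f) = 2
G = 49 (G = ((-3 + 2*0) - 4)² = ((-3 + 0) - 4)² = (-3 - 4)² = (-7)² = 49)
(T(2)*g(-3))*G = (-3*2*2)*49 = -6*2*49 = -12*49 = -588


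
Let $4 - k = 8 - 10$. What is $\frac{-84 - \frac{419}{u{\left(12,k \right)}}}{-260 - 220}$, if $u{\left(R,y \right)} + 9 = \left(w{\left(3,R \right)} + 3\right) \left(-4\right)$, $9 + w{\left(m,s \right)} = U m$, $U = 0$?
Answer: $\frac{1679}{7200} \approx 0.23319$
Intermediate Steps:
$k = 6$ ($k = 4 - \left(8 - 10\right) = 4 - -2 = 4 + 2 = 6$)
$w{\left(m,s \right)} = -9$ ($w{\left(m,s \right)} = -9 + 0 m = -9 + 0 = -9$)
$u{\left(R,y \right)} = 15$ ($u{\left(R,y \right)} = -9 + \left(-9 + 3\right) \left(-4\right) = -9 - -24 = -9 + 24 = 15$)
$\frac{-84 - \frac{419}{u{\left(12,k \right)}}}{-260 - 220} = \frac{-84 - \frac{419}{15}}{-260 - 220} = \frac{-84 - \frac{419}{15}}{-480} = \left(-84 - \frac{419}{15}\right) \left(- \frac{1}{480}\right) = \left(- \frac{1679}{15}\right) \left(- \frac{1}{480}\right) = \frac{1679}{7200}$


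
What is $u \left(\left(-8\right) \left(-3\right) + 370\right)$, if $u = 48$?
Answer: $18912$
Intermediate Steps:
$u \left(\left(-8\right) \left(-3\right) + 370\right) = 48 \left(\left(-8\right) \left(-3\right) + 370\right) = 48 \left(24 + 370\right) = 48 \cdot 394 = 18912$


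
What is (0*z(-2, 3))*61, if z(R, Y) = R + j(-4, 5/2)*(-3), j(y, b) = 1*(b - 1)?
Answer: 0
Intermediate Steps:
j(y, b) = -1 + b (j(y, b) = 1*(-1 + b) = -1 + b)
z(R, Y) = -9/2 + R (z(R, Y) = R + (-1 + 5/2)*(-3) = R + (3/2)*(-3) = R - 9/2 = -9/2 + R)
(0*z(-2, 3))*61 = (0*(-9/2 - 2))*61 = (0*(-13/2))*61 = 0*61 = 0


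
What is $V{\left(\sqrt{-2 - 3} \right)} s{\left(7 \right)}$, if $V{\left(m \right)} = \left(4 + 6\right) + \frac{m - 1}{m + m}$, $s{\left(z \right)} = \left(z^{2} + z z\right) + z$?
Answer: $\frac{2205}{2} + \frac{21 i \sqrt{5}}{2} \approx 1102.5 + 23.479 i$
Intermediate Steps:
$s{\left(z \right)} = z + 2 z^{2}$ ($s{\left(z \right)} = \left(z^{2} + z^{2}\right) + z = 2 z^{2} + z = z + 2 z^{2}$)
$V{\left(m \right)} = 10 + \frac{-1 + m}{2 m}$
$V{\left(\sqrt{-2 - 3} \right)} s{\left(7 \right)} = \frac{-1 + 21 \sqrt{-2 - 3}}{2 \sqrt{-2 - 3}} \cdot 7 \left(1 + 2 \cdot 7\right) = \frac{-1 + 21 \sqrt{-5}}{2 \sqrt{-5}} \cdot 7 \left(1 + 14\right) = \frac{-1 + 21 i \sqrt{5}}{2 i \sqrt{5}} \cdot 7 \cdot 15 = \frac{- \frac{i \sqrt{5}}{5} \left(-1 + 21 i \sqrt{5}\right)}{2} \cdot 105 = - \frac{i \sqrt{5} \left(-1 + 21 i \sqrt{5}\right)}{10} \cdot 105 = - \frac{21 i \sqrt{5} \left(-1 + 21 i \sqrt{5}\right)}{2}$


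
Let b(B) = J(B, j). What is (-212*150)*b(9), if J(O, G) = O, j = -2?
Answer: -286200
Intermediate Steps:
b(B) = B
(-212*150)*b(9) = -212*150*9 = -31800*9 = -286200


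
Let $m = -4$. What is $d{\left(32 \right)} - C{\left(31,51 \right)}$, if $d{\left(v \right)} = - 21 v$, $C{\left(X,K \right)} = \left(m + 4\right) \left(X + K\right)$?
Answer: $-672$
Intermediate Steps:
$C{\left(X,K \right)} = 0$ ($C{\left(X,K \right)} = \left(-4 + 4\right) \left(X + K\right) = 0 \left(K + X\right) = 0$)
$d{\left(32 \right)} - C{\left(31,51 \right)} = \left(-21\right) 32 - 0 = -672 + 0 = -672$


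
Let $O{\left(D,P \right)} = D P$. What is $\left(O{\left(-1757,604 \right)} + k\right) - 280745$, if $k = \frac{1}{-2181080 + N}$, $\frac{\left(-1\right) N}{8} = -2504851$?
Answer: $- \frac{23964588817343}{17857728} \approx -1.342 \cdot 10^{6}$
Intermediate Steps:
$N = 20038808$ ($N = \left(-8\right) \left(-2504851\right) = 20038808$)
$k = \frac{1}{17857728}$ ($k = \frac{1}{-2181080 + 20038808} = \frac{1}{17857728} \approx 5.5998 \cdot 10^{-8}$)
$\left(O{\left(-1757,604 \right)} + k\right) - 280745 = \left(\left(-1757\right) 604 + \frac{1}{17857728}\right) - 280745 = \left(-1061228 + \frac{1}{17857728}\right) - 280745 = - \frac{18951120969983}{17857728} - 280745 = - \frac{23964588817343}{17857728}$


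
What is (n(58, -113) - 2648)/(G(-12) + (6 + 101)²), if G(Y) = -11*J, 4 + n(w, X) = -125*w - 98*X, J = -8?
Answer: 1172/11537 ≈ 0.10159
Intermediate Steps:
n(w, X) = -4 - 125*w - 98*X (n(w, X) = -4 + (-125*w - 98*X) = -4 - 125*w - 98*X)
G(Y) = 88 (G(Y) = -11*(-8) = 88)
(n(58, -113) - 2648)/(G(-12) + (6 + 101)²) = ((-4 - 125*58 - 98*(-113)) - 2648)/(88 + (6 + 101)²) = ((-4 - 7250 + 11074) - 2648)/(88 + 107²) = (3820 - 2648)/(88 + 11449) = 1172/11537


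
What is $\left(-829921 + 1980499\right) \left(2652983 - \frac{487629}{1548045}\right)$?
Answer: $\frac{175012995445944084}{57335} \approx 3.0525 \cdot 10^{12}$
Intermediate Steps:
$\left(-829921 + 1980499\right) \left(2652983 - \frac{487629}{1548045}\right) = 1150578 \left(2652983 - \frac{54181}{172005}\right) = 1150578 \cdot \frac{456326286734}{172005} = \frac{175012995445944084}{57335}$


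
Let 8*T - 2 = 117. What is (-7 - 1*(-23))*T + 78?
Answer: 316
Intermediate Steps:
T = 119/8 (T = ¼ + (⅛)*117 = ¼ + 117/8 = 119/8 ≈ 14.875)
(-7 - 1*(-23))*T + 78 = (-7 - 1*(-23))*(119/8) + 78 = (-7 + 23)*(119/8) + 78 = 16*(119/8) + 78 = 238 + 78 = 316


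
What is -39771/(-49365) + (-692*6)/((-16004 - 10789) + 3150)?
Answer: 42417379/43227285 ≈ 0.98126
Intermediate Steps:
-39771/(-49365) + (-692*6)/((-16004 - 10789) + 3150) = -39771*(-1/49365) - 4152/(-26793 + 3150) = 4419/5485 - 4152/(-23643) = 4419/5485 - 4152*(-1/23643) = 4419/5485 + 1384/7881 = 42417379/43227285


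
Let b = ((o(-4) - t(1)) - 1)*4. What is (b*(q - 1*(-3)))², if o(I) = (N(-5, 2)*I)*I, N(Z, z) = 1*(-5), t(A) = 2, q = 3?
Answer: 3968064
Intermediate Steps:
N(Z, z) = -5
o(I) = -5*I² (o(I) = (-5*I)*I = -5*I²)
b = -332 (b = ((-5*(-4)² - 1*2) - 1)*4 = ((-5*16 - 2) - 1)*4 = ((-80 - 2) - 1)*4 = (-82 - 1)*4 = -83*4 = -332)
(b*(q - 1*(-3)))² = (-332*(3 - 1*(-3)))² = (-332*(3 + 3))² = (-332*6)² = (-1992)² = 3968064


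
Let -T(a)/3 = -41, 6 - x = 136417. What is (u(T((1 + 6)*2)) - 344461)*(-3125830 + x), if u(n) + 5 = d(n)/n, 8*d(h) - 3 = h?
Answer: 184291833255123/164 ≈ 1.1237e+12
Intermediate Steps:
x = -136411 (x = 6 - 1*136417 = 6 - 136417 = -136411)
d(h) = 3/8 + h/8
T(a) = 123 (T(a) = -3*(-41) = 123)
u(n) = -5 + (3/8 + n/8)/n
(u(T((1 + 6)*2)) - 344461)*(-3125830 + x) = ((3/8)*(1 - 13*123)/123 - 344461)*(-3125830 - 136411) = ((3/8)*(1/123)*(1 - 1599) - 344461)*(-3262241) = ((3/8)*(1/123)*(-1598) - 344461)*(-3262241) = (-799/164 - 344461)*(-3262241) = -56492403/164*(-3262241) = 184291833255123/164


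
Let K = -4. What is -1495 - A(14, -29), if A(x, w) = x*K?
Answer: -1439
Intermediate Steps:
A(x, w) = -4*x (A(x, w) = x*(-4) = -4*x)
-1495 - A(14, -29) = -1495 - (-4)*14 = -1495 - 1*(-56) = -1495 + 56 = -1439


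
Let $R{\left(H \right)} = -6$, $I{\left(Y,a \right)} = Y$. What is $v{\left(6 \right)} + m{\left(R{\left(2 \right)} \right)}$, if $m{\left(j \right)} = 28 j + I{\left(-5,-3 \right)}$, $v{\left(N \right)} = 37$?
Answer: $-136$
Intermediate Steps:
$m{\left(j \right)} = -5 + 28 j$ ($m{\left(j \right)} = 28 j - 5 = -5 + 28 j$)
$v{\left(6 \right)} + m{\left(R{\left(2 \right)} \right)} = 37 + \left(-5 + 28 \left(-6\right)\right) = 37 - 173 = -136$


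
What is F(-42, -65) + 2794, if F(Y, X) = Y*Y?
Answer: 4558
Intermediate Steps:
F(Y, X) = Y²
F(-42, -65) + 2794 = (-42)² + 2794 = 1764 + 2794 = 4558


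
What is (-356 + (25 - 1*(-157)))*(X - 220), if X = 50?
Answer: 29580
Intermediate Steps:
(-356 + (25 - 1*(-157)))*(X - 220) = (-356 + (25 - 1*(-157)))*(50 - 220) = (-356 + (25 + 157))*(-170) = (-356 + 182)*(-170) = -174*(-170) = 29580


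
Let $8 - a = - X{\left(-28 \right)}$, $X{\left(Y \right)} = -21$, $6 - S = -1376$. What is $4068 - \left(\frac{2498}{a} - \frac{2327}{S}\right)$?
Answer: $\frac{76568175}{17966} \approx 4261.8$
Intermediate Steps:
$S = 1382$ ($S = 6 - -1376 = 6 + 1376 = 1382$)
$a = -13$ ($a = 8 - \left(-1\right) \left(-21\right) = 8 - 21 = -13$)
$4068 - \left(\frac{2498}{a} - \frac{2327}{S}\right) = 4068 - \left(\frac{2498}{-13} - \frac{2327}{1382}\right) = 4068 - \left(2498 \left(- \frac{1}{13}\right) - \frac{2327}{1382}\right) = 4068 - \left(- \frac{2498}{13} - \frac{2327}{1382}\right) = 4068 - - \frac{3482487}{17966} = 4068 + \frac{3482487}{17966} = \frac{76568175}{17966}$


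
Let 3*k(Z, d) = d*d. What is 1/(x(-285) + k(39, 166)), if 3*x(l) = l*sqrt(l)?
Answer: 82668/782482261 + 855*I*sqrt(285)/782482261 ≈ 0.00010565 + 1.8447e-5*I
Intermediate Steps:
k(Z, d) = d**2/3 (k(Z, d) = (d*d)/3 = d**2/3)
x(l) = l**(3/2)/3 (x(l) = (l*sqrt(l))/3 = l**(3/2)/3)
1/(x(-285) + k(39, 166)) = 1/((-285)**(3/2)/3 + (1/3)*166**2) = 1/((-285*I*sqrt(285))/3 + (1/3)*27556) = 1/(-95*I*sqrt(285) + 27556/3) = 1/(27556/3 - 95*I*sqrt(285))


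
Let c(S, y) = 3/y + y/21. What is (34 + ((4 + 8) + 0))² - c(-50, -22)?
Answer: 978139/462 ≈ 2117.2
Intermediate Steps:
c(S, y) = 3/y + y/21 (c(S, y) = 3/y + y*(1/21) = 3/y + y/21)
(34 + ((4 + 8) + 0))² - c(-50, -22) = (34 + ((4 + 8) + 0))² - (3/(-22) + (1/21)*(-22)) = (34 + (12 + 0))² - (3*(-1/22) - 22/21) = (34 + 12)² - (-3/22 - 22/21) = 46² - 1*(-547/462) = 2116 + 547/462 = 978139/462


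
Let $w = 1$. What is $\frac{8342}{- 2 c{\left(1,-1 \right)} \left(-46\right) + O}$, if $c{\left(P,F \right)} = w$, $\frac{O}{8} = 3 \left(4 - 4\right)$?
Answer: $\frac{4171}{46} \approx 90.674$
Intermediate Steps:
$O = 0$ ($O = 8 \cdot 3 \left(4 - 4\right) = 8 \cdot 3 \cdot 0 = 8 \cdot 0 = 0$)
$c{\left(P,F \right)} = 1$
$\frac{8342}{- 2 c{\left(1,-1 \right)} \left(-46\right) + O} = \frac{8342}{\left(-2\right) 1 \left(-46\right) + 0} = \frac{8342}{\left(-2\right) \left(-46\right) + 0} = \frac{8342}{92 + 0} = \frac{8342}{92} = 8342 \cdot \frac{1}{92} = \frac{4171}{46}$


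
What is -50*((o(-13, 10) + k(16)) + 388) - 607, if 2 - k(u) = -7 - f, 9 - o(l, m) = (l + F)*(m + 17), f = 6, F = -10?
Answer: -52257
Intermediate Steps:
o(l, m) = 9 - (-10 + l)*(17 + m) (o(l, m) = 9 - (l - 10)*(m + 17) = 9 - (-10 + l)*(17 + m))
k(u) = 15 (k(u) = 2 - (-7 - 1*6) = 2 - (-7 - 6) = 2 - 1*(-13) = 2 + 13 = 15)
-50*((o(-13, 10) + k(16)) + 388) - 607 = -50*(((179 - 17*(-13) + 10*10 - 1*(-13)*10) + 15) + 388) - 607 = -50*(((179 + 221 + 100 + 130) + 15) + 388) - 607 = -50*((630 + 15) + 388) - 607 = -50*(645 + 388) - 607 = -50*1033 - 607 = -51650 - 607 = -52257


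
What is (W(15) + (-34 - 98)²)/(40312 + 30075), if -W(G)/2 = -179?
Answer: 17782/70387 ≈ 0.25263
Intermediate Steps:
W(G) = 358 (W(G) = -2*(-179) = 358)
(W(15) + (-34 - 98)²)/(40312 + 30075) = (358 + (-34 - 98)²)/(40312 + 30075) = (358 + (-132)²)/70387 = (358 + 17424)*(1/70387) = 17782*(1/70387) = 17782/70387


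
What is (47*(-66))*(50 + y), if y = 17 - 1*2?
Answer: -201630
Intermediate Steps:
y = 15 (y = 17 - 2 = 15)
(47*(-66))*(50 + y) = (47*(-66))*(50 + 15) = -3102*65 = -201630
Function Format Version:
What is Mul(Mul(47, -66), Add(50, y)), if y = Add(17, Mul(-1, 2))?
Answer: -201630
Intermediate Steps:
y = 15 (y = Add(17, -2) = 15)
Mul(Mul(47, -66), Add(50, y)) = Mul(Mul(47, -66), Add(50, 15)) = Mul(-3102, 65) = -201630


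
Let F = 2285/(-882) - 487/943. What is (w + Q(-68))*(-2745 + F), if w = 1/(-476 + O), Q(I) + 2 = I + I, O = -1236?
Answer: 77143721038409/203416416 ≈ 3.7924e+5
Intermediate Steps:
Q(I) = -2 + 2*I (Q(I) = -2 + (I + I) = -2 + 2*I)
w = -1/1712 (w = 1/(-476 - 1236) = 1/(-1712) = -1/1712 ≈ -0.00058411)
F = -2584289/831726 (F = 2285*(-1/882) - 487*1/943 = -2285/882 - 487/943 = -2584289/831726 ≈ -3.1071)
(w + Q(-68))*(-2745 + F) = (-1/1712 + (-2 + 2*(-68)))*(-2745 - 2584289/831726) = (-1/1712 + (-2 - 136))*(-2285672159/831726) = (-1/1712 - 138)*(-2285672159/831726) = -236257/1712*(-2285672159/831726) = 77143721038409/203416416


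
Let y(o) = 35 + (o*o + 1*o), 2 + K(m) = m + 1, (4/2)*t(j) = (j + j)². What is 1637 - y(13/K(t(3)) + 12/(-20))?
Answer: 11573064/7225 ≈ 1601.8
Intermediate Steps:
t(j) = 2*j² (t(j) = (j + j)²/2 = (2*j)²/2 = (4*j²)/2 = 2*j²)
K(m) = -1 + m (K(m) = -2 + (m + 1) = -2 + (1 + m) = -1 + m)
y(o) = 35 + o + o² (y(o) = 35 + (o² + o) = 35 + (o + o²) = 35 + o + o²)
1637 - y(13/K(t(3)) + 12/(-20)) = 1637 - (35 + (13/(-1 + 2*3²) + 12/(-20)) + (13/(-1 + 2*3²) + 12/(-20))²) = 1637 - (35 + (13/(-1 + 2*9) + 12*(-1/20)) + (13/(-1 + 2*9) + 12*(-1/20))²) = 1637 - (35 + (13/(-1 + 18) - ⅗) + (13/(-1 + 18) - ⅗)²) = 1637 - (35 + (13/17 - ⅗) + (13/17 - ⅗)²) = 1637 - (35 + 14/85 + (14/85)²) = 1637 - (35 + 14/85 + 196/7225) = 1637 - 1*254261/7225 = 1637 - 254261/7225 = 11573064/7225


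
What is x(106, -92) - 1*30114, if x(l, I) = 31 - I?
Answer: -29991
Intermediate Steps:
x(106, -92) - 1*30114 = (31 - 1*(-92)) - 1*30114 = (31 + 92) - 30114 = 123 - 30114 = -29991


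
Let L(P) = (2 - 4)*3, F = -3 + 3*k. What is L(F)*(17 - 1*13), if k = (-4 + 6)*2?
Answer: -24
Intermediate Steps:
k = 4 (k = 2*2 = 4)
F = 9 (F = -3 + 3*4 = -3 + 12 = 9)
L(P) = -6 (L(P) = -2*3 = -6)
L(F)*(17 - 1*13) = -6*(17 - 1*13) = -6*(17 - 13) = -6*4 = -24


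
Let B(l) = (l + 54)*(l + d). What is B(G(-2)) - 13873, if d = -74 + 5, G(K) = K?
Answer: -17565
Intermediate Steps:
d = -69
B(l) = (-69 + l)*(54 + l) (B(l) = (l + 54)*(l - 69) = (54 + l)*(-69 + l) = (-69 + l)*(54 + l))
B(G(-2)) - 13873 = (-3726 + (-2)² - 15*(-2)) - 13873 = (-3726 + 4 + 30) - 13873 = -3692 - 13873 = -17565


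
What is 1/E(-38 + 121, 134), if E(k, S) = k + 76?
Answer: 1/159 ≈ 0.0062893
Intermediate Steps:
E(k, S) = 76 + k
1/E(-38 + 121, 134) = 1/(76 + (-38 + 121)) = 1/(76 + 83) = 1/159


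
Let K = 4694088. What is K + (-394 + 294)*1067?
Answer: 4587388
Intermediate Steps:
K + (-394 + 294)*1067 = 4694088 + (-394 + 294)*1067 = 4694088 - 100*1067 = 4694088 - 106700 = 4587388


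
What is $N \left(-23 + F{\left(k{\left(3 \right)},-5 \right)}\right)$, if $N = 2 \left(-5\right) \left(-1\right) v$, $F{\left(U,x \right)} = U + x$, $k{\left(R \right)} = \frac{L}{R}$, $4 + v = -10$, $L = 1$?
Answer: $\frac{11620}{3} \approx 3873.3$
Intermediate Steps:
$v = -14$ ($v = -4 - 10 = -14$)
$k{\left(R \right)} = \frac{1}{R}$ ($k{\left(R \right)} = 1 \frac{1}{R} = \frac{1}{R}$)
$N = -140$ ($N = 2 \left(-5\right) \left(-1\right) \left(-14\right) = \left(-10\right) \left(-1\right) \left(-14\right) = 10 \left(-14\right) = -140$)
$N \left(-23 + F{\left(k{\left(3 \right)},-5 \right)}\right) = - 140 \left(-23 - \left(5 - \frac{1}{3}\right)\right) = - 140 \left(-23 + \left(\frac{1}{3} - 5\right)\right) = - 140 \left(-23 - \frac{14}{3}\right) = \left(-140\right) \left(- \frac{83}{3}\right) = \frac{11620}{3}$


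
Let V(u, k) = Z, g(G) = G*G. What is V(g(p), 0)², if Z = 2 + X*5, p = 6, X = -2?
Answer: 64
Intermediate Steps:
Z = -8 (Z = 2 - 2*5 = 2 - 10 = -8)
g(G) = G²
V(u, k) = -8
V(g(p), 0)² = (-8)² = 64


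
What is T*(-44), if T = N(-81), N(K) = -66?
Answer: 2904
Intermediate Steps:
T = -66
T*(-44) = -66*(-44) = 2904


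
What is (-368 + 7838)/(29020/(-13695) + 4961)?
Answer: 4092066/2716475 ≈ 1.5064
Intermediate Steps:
(-368 + 7838)/(29020/(-13695) + 4961) = 7470/(29020*(-1/13695) + 4961) = 7470/(-5804/2739 + 4961) = 7470/(13582375/2739) = 7470*(2739/13582375) = 4092066/2716475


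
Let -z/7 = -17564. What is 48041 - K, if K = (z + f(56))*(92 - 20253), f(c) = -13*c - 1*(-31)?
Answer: 2464750452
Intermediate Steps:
z = 122948 (z = -7*(-17564) = 122948)
f(c) = 31 - 13*c (f(c) = -13*c + 31 = 31 - 13*c)
K = -2464702411 (K = (122948 + (31 - 13*56))*(92 - 20253) = (122948 + (31 - 728))*(-20161) = (122948 - 697)*(-20161) = 122251*(-20161) = -2464702411)
48041 - K = 48041 - 1*(-2464702411) = 48041 + 2464702411 = 2464750452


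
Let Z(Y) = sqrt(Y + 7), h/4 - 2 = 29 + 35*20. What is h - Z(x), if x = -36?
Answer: 2924 - I*sqrt(29) ≈ 2924.0 - 5.3852*I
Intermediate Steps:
h = 2924 (h = 8 + 4*(29 + 35*20) = 8 + 4*(29 + 700) = 8 + 4*729 = 8 + 2916 = 2924)
Z(Y) = sqrt(7 + Y)
h - Z(x) = 2924 - sqrt(7 - 36) = 2924 - sqrt(-29) = 2924 - I*sqrt(29)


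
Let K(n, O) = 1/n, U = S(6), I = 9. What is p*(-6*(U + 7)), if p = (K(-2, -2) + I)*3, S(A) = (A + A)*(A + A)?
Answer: -23103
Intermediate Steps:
S(A) = 4*A**2 (S(A) = (2*A)*(2*A) = 4*A**2)
U = 144 (U = 4*6**2 = 4*36 = 144)
p = 51/2 (p = (1/(-2) + 9)*3 = (-1/2 + 9)*3 = (17/2)*3 = 51/2 ≈ 25.500)
p*(-6*(U + 7)) = 51*(-6*(144 + 7))/2 = 51*(-6*151)/2 = (51/2)*(-906) = -23103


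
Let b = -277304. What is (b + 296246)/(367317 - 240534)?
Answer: 6314/42261 ≈ 0.14941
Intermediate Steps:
(b + 296246)/(367317 - 240534) = (-277304 + 296246)/(367317 - 240534) = 18942/126783 = 18942*(1/126783) = 6314/42261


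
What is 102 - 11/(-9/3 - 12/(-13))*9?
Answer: 449/3 ≈ 149.67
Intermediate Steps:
102 - 11/(-9/3 - 12/(-13))*9 = 102 - 11/(-9*⅓ - 12*(-1/13))*9 = 102 - 11/(-3 + 12/13)*9 = 102 - 11/(-27/13)*9 = 102 - 11*(-13/27)*9 = 102 + (143/27)*9 = 102 + 143/3 = 449/3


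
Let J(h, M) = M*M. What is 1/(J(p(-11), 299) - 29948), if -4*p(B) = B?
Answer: 1/59453 ≈ 1.6820e-5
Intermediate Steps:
p(B) = -B/4
J(h, M) = M²
1/(J(p(-11), 299) - 29948) = 1/(299² - 29948) = 1/(89401 - 29948) = 1/59453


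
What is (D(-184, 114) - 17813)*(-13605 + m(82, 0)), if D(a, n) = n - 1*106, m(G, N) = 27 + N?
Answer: 241756290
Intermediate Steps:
D(a, n) = -106 + n (D(a, n) = n - 106 = -106 + n)
(D(-184, 114) - 17813)*(-13605 + m(82, 0)) = ((-106 + 114) - 17813)*(-13605 + (27 + 0)) = (8 - 17813)*(-13605 + 27) = -17805*(-13578) = 241756290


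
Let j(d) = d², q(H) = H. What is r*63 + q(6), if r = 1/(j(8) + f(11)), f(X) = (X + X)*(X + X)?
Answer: 3351/548 ≈ 6.1150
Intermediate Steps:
f(X) = 4*X² (f(X) = (2*X)*(2*X) = 4*X²)
r = 1/548 (r = 1/(8² + 4*11²) = 1/(64 + 4*121) = 1/(64 + 484) = 1/548 ≈ 0.0018248)
r*63 + q(6) = (1/548)*63 + 6 = 63/548 + 6 = 3351/548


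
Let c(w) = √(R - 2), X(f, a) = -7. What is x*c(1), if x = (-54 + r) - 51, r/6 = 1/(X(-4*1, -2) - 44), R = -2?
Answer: -3574*I/17 ≈ -210.24*I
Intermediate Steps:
c(w) = 2*I (c(w) = √(-2 - 2) = √(-4) = 2*I)
r = -2/17 (r = 6/(-7 - 44) = 6/(-51) = 6*(-1/51) = -2/17 ≈ -0.11765)
x = -1787/17 (x = (-54 - 2/17) - 51 = -920/17 - 51 = -1787/17 ≈ -105.12)
x*c(1) = -3574*I/17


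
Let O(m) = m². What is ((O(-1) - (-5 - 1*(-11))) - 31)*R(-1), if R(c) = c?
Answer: 36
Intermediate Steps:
((O(-1) - (-5 - 1*(-11))) - 31)*R(-1) = (((-1)² - (-5 - 1*(-11))) - 31)*(-1) = ((1 - (-5 + 11)) - 31)*(-1) = ((1 - 1*6) - 31)*(-1) = ((1 - 6) - 31)*(-1) = (-5 - 31)*(-1) = -36*(-1) = 36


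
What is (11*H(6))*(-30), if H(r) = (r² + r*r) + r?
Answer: -25740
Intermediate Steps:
H(r) = r + 2*r² (H(r) = (r² + r²) + r = 2*r² + r = r + 2*r²)
(11*H(6))*(-30) = (11*(6*(1 + 2*6)))*(-30) = (11*(6*(1 + 12)))*(-30) = (11*(6*13))*(-30) = (11*78)*(-30) = 858*(-30) = -25740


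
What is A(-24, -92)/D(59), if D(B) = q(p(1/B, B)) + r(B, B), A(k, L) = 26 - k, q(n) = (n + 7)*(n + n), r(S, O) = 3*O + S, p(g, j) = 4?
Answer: 25/162 ≈ 0.15432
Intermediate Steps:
r(S, O) = S + 3*O
q(n) = 2*n*(7 + n) (q(n) = (7 + n)*(2*n) = 2*n*(7 + n))
D(B) = 88 + 4*B (D(B) = 2*4*(7 + 4) + (B + 3*B) = 2*4*11 + 4*B = 88 + 4*B)
A(-24, -92)/D(59) = (26 - 1*(-24))/(88 + 4*59) = (26 + 24)/(88 + 236) = 50/324 = 50*(1/324) = 25/162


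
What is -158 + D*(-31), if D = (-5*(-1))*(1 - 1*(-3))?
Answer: -778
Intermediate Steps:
D = 20 (D = 5*(1 + 3) = 5*4 = 20)
-158 + D*(-31) = -158 + 20*(-31) = -158 - 620 = -778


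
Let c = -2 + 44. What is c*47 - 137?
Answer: 1837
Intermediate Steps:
c = 42
c*47 - 137 = 42*47 - 137 = 1974 - 137 = 1837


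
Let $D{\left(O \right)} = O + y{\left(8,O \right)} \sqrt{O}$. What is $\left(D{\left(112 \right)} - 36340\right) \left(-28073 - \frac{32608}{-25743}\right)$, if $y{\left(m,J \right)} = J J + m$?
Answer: $\frac{8726729019956}{8581} - \frac{12094280960416 \sqrt{7}}{8581} \approx -2.712 \cdot 10^{9}$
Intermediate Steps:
$y{\left(m,J \right)} = m + J^{2}$ ($y{\left(m,J \right)} = J^{2} + m = m + J^{2}$)
$D{\left(O \right)} = O + \sqrt{O} \left(8 + O^{2}\right)$ ($D{\left(O \right)} = O + \left(8 + O^{2}\right) \sqrt{O} = O + \sqrt{O} \left(8 + O^{2}\right)$)
$\left(D{\left(112 \right)} - 36340\right) \left(-28073 - \frac{32608}{-25743}\right) = \left(\left(112 + \sqrt{112} \left(8 + 112^{2}\right)\right) - 36340\right) \left(-28073 - \frac{32608}{-25743}\right) = \left(\left(112 + 4 \sqrt{7} \left(8 + 12544\right)\right) - 36340\right) \left(-28073 - - \frac{32608}{25743}\right) = \left(\left(112 + 4 \sqrt{7} \cdot 12552\right) - 36340\right) \left(-28073 + \frac{32608}{25743}\right) = \left(\left(112 + 50208 \sqrt{7}\right) - 36340\right) \left(- \frac{722650631}{25743}\right) = \left(-36228 + 50208 \sqrt{7}\right) \left(- \frac{722650631}{25743}\right) = \frac{8726729019956}{8581} - \frac{12094280960416 \sqrt{7}}{8581}$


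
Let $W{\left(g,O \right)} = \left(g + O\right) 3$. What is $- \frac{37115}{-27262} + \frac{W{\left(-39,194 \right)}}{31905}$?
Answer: $\frac{79788727}{57986274} \approx 1.376$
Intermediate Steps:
$W{\left(g,O \right)} = 3 O + 3 g$ ($W{\left(g,O \right)} = \left(O + g\right) 3 = 3 O + 3 g$)
$- \frac{37115}{-27262} + \frac{W{\left(-39,194 \right)}}{31905} = - \frac{37115}{-27262} + \frac{3 \cdot 194 + 3 \left(-39\right)}{31905} = \left(-37115\right) \left(- \frac{1}{27262}\right) + \left(582 - 117\right) \frac{1}{31905} = \frac{37115}{27262} + 465 \cdot \frac{1}{31905} = \frac{37115}{27262} + \frac{31}{2127} = \frac{79788727}{57986274}$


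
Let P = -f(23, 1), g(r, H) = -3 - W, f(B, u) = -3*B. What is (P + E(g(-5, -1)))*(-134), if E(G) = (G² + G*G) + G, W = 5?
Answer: -25326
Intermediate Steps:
g(r, H) = -8 (g(r, H) = -3 - 1*5 = -3 - 5 = -8)
E(G) = G + 2*G² (E(G) = (G² + G²) + G = 2*G² + G = G + 2*G²)
P = 69 (P = -(-3)*23 = -1*(-69) = 69)
(P + E(g(-5, -1)))*(-134) = (69 - 8*(1 + 2*(-8)))*(-134) = (69 - 8*(1 - 16))*(-134) = (69 - 8*(-15))*(-134) = (69 + 120)*(-134) = 189*(-134) = -25326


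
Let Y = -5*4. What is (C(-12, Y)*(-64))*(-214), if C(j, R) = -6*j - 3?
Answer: 945024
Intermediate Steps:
Y = -20
C(j, R) = -3 - 6*j
(C(-12, Y)*(-64))*(-214) = ((-3 - 6*(-12))*(-64))*(-214) = ((-3 + 72)*(-64))*(-214) = (69*(-64))*(-214) = -4416*(-214) = 945024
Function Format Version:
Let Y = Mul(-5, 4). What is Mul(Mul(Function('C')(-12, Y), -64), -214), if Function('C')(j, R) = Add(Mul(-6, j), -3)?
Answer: 945024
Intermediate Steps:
Y = -20
Function('C')(j, R) = Add(-3, Mul(-6, j))
Mul(Mul(Function('C')(-12, Y), -64), -214) = Mul(Mul(Add(-3, Mul(-6, -12)), -64), -214) = Mul(Mul(Add(-3, 72), -64), -214) = Mul(Mul(69, -64), -214) = Mul(-4416, -214) = 945024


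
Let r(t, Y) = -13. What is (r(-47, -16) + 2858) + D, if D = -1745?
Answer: 1100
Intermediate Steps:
(r(-47, -16) + 2858) + D = (-13 + 2858) - 1745 = 2845 - 1745 = 1100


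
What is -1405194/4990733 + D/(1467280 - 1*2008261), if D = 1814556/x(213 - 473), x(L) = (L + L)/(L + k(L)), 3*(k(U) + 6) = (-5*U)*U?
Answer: -127888689574338881/175492962389745 ≈ -728.74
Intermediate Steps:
k(U) = -6 - 5*U²/3 (k(U) = -6 + ((-5*U)*U)/3 = -6 + (-5*U²)/3 = -6 - 5*U²/3)
x(L) = 2*L/(-6 + L - 5*L²/3) (x(L) = (L + L)/(L + (-6 - 5*L²/3)) = (2*L)/(-6 + L - 5*L²/3) = 2*L/(-6 + L - 5*L²/3))
D = 25615330987/65 (D = 1814556/((-6*(213 - 473)/(18 - 3*(213 - 473) + 5*(213 - 473)²))) = 1814556/((-6*(-260)/(18 - 3*(-260) + 5*(-260)²))) = 1814556/((-6*(-260)/(18 + 780 + 5*67600))) = 1814556/((-6*(-260)/(18 + 780 + 338000))) = 1814556/((-6*(-260)/338798)) = 1814556/((-6*(-260)*1/338798)) = 1814556/(780/169399) = 1814556*(169399/780) = 25615330987/65 ≈ 3.9408e+8)
-1405194/4990733 + D/(1467280 - 1*2008261) = -1405194/4990733 + 25615330987/(65*(1467280 - 1*2008261)) = -1405194*1/4990733 + 25615330987/(65*(1467280 - 2008261)) = -1405194/4990733 + (25615330987/65)/(-540981) = -1405194/4990733 + (25615330987/65)*(-1/540981) = -1405194/4990733 - 25615330987/35163765 = -127888689574338881/175492962389745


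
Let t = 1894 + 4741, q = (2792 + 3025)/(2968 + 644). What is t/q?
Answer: 1141220/277 ≈ 4119.9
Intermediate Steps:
q = 277/172 (q = 5817/3612 = 5817*(1/3612) = 277/172 ≈ 1.6105)
t = 6635
t/q = 6635/(277/172) = 6635*(172/277) = 1141220/277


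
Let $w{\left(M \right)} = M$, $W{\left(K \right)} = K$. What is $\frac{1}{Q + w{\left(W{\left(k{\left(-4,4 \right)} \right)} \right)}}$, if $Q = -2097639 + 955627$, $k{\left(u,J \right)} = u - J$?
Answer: $- \frac{1}{1142020} \approx -8.7564 \cdot 10^{-7}$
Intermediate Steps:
$Q = -1142012$
$\frac{1}{Q + w{\left(W{\left(k{\left(-4,4 \right)} \right)} \right)}} = \frac{1}{-1142012 - 8} = \frac{1}{-1142020} = - \frac{1}{1142020}$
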